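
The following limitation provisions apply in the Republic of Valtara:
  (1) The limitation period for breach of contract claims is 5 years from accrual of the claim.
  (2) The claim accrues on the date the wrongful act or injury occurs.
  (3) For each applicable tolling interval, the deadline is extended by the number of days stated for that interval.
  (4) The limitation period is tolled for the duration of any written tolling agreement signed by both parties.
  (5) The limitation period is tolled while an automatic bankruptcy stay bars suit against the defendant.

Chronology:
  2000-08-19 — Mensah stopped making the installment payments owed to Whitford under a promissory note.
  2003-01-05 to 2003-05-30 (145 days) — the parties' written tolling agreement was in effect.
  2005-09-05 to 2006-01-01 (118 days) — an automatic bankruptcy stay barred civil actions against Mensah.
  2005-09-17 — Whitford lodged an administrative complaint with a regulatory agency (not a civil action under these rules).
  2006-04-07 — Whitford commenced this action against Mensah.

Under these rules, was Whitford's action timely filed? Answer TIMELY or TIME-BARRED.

The claim accrued on 2000-08-19, the date of the act.
Adding the 5 years base period to 2000-08-19 gives a deadline of 2005-08-19, before any tolling.
The written tolling agreement from 2003-01-05 to 2003-05-30 tolled the period for 145 days, extending the deadline to 2006-01-11.
The automatic bankruptcy stay from 2005-09-05 to 2006-01-01 tolled the period for 118 days, extending the deadline to 2006-05-09.
Nothing else in the chronology tolls or restarts the period.
Whitford filed on 2006-04-07, before the 2006-05-09 deadline, so the action is timely.

TIMELY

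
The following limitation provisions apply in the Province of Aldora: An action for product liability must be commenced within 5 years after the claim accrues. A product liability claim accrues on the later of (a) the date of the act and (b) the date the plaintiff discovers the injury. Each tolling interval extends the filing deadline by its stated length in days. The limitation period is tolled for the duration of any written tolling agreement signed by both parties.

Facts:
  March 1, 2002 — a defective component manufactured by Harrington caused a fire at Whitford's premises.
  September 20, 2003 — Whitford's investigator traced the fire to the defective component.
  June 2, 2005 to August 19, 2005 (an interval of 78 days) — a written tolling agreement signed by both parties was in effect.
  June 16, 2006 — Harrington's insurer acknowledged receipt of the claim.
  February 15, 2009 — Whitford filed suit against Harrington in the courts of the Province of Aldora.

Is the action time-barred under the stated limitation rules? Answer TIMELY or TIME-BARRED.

Taking the later of the act (March 1, 2002) and discovery (September 20, 2003), the claim accrued on September 20, 2003.
5 years from September 20, 2003 is September 20, 2008.
The written tolling agreement from June 2, 2005 to August 19, 2005 tolled the period for 78 days, extending the deadline to December 7, 2008.
The other events in the timeline have no effect on the limitation period under the stated rules.
The February 15, 2009 filing falls after the December 7, 2008 deadline; the claim is time-barred.

TIME-BARRED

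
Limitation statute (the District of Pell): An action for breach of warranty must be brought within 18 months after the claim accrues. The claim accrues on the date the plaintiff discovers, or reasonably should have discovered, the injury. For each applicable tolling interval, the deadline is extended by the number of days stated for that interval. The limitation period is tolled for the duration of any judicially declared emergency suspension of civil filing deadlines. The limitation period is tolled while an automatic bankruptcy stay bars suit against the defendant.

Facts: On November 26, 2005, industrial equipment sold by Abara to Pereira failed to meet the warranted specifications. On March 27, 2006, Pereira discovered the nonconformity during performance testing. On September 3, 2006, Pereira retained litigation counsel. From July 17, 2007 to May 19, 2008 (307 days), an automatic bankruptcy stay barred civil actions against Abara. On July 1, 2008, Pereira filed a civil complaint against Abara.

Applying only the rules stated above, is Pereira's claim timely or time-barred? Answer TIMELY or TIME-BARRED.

TIMELY

Under the discovery rule, the claim accrued on March 27, 2006, when Pereira discovered the injury — not on the November 26, 2005 date of the underlying act.
The untolled deadline — 18 months after March 27, 2006 — is September 27, 2007.
The automatic bankruptcy stay from July 17, 2007 to May 19, 2008 tolled the period for 307 days, extending the deadline to July 30, 2008.
Nothing else in the chronology tolls or restarts the period.
The July 1, 2008 filing precedes the July 30, 2008 deadline; the claim is timely.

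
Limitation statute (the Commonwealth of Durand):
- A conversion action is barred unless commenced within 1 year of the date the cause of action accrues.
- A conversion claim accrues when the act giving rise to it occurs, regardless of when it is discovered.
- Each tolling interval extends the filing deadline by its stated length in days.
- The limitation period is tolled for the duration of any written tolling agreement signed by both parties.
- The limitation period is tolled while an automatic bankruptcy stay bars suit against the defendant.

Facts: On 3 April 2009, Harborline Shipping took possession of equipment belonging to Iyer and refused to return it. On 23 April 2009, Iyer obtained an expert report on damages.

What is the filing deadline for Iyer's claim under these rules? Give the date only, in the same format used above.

The limitation period began to run on 3 April 2009.
The untolled deadline — 1 year after 3 April 2009 — is 3 April 2010.
The other events in the timeline have no effect on the limitation period under the stated rules.

3 April 2010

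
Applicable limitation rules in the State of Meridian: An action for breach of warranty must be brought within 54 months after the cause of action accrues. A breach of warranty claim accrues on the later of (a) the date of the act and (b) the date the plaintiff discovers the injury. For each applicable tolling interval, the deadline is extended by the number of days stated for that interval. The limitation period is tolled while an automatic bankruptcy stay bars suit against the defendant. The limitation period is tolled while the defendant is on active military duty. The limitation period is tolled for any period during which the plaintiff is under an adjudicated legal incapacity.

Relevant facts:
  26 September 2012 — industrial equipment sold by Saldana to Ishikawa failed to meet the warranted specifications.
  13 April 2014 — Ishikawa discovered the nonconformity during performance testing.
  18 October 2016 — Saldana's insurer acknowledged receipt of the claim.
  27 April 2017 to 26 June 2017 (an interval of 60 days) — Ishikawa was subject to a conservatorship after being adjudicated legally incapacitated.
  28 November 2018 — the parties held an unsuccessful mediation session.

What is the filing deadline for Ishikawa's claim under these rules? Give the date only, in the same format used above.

Because discovery on 13 April 2014 post-dates the 26 September 2012 act, accrual under the later-of rule falls on 13 April 2014.
The untolled deadline — 54 months after 13 April 2014 — is 13 October 2018.
The period was tolled for 60 days by the plaintiff's legal incapacity (27 April 2017 to 26 June 2017), pushing the deadline to 12 December 2018.
Nothing else in the chronology tolls or restarts the period.

12 December 2018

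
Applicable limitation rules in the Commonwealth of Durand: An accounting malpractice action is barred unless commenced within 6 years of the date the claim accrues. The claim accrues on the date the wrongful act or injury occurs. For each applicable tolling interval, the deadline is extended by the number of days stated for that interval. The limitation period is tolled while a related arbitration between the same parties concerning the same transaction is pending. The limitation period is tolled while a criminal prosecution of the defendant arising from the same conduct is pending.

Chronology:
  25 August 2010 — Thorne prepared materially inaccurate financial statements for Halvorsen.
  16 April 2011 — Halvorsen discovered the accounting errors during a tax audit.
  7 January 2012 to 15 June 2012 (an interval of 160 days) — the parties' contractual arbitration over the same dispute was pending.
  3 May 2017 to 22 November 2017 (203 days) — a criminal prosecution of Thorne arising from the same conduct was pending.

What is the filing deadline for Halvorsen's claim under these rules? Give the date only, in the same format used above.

Because the rule ties accrual to occurrence, the claim accrued on 25 August 2010, not on the 16 April 2011 discovery date.
6 years from 25 August 2010 is 25 August 2016.
The pending related arbitration from 7 January 2012 to 15 June 2012 tolled the period for 160 days, extending the deadline to 1 February 2017.
The pending criminal prosecution starting 3 May 2017 came too late — the period had run on 1 February 2017 — and so does not extend the deadline.

1 February 2017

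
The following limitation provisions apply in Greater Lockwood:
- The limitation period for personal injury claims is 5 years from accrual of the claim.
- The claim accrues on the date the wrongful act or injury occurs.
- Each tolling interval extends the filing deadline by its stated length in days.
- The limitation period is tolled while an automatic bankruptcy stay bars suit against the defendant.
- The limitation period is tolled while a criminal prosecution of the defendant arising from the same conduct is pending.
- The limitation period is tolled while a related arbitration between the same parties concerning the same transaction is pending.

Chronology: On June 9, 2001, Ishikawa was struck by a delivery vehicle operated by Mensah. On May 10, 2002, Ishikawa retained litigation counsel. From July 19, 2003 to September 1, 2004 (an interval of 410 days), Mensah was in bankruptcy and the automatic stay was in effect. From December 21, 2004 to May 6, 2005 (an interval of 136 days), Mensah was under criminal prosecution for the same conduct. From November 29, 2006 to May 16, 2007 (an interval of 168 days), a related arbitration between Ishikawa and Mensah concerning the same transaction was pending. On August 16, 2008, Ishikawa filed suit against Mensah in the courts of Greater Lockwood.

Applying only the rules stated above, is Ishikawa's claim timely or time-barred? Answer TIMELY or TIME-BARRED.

The claim accrued on June 9, 2001, when the wrongful act occurred.
Adding the 5 years base period to June 9, 2001 gives a deadline of June 9, 2006, before any tolling.
Because the automatic bankruptcy stay ran from July 19, 2003 to September 1, 2004, the deadline is extended by 410 days to July 24, 2007.
The pending criminal prosecution from December 21, 2004 to May 6, 2005 tolled the period for 136 days, extending the deadline to December 7, 2007.
Because the pending related arbitration ran from November 29, 2006 to May 16, 2007, the deadline is extended by 168 days to May 23, 2008.
Nothing else in the chronology tolls or restarts the period.
Filing on August 16, 2008 missed the May 23, 2008 deadline — the action is time-barred.

TIME-BARRED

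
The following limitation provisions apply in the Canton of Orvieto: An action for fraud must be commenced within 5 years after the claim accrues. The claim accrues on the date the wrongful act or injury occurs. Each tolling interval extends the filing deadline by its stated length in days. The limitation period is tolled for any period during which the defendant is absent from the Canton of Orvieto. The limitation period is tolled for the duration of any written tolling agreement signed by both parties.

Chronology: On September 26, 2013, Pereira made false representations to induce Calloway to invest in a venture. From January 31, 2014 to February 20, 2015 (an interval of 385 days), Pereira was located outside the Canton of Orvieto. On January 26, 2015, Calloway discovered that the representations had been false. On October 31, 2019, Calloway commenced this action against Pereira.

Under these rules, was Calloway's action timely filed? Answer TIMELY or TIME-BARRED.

Accrual is governed by the date of the act, so the period began to run on September 26, 2013; the later discovery on January 26, 2015 is irrelevant under the stated rule.
Adding the 5 years base period to September 26, 2013 gives a deadline of September 26, 2018, before any tolling.
Because the defendant's absence from the jurisdiction ran from January 31, 2014 to February 20, 2015, the deadline is extended by 385 days to October 16, 2019.
Calloway filed on October 31, 2019, after the October 16, 2019 deadline, so the action is time-barred.

TIME-BARRED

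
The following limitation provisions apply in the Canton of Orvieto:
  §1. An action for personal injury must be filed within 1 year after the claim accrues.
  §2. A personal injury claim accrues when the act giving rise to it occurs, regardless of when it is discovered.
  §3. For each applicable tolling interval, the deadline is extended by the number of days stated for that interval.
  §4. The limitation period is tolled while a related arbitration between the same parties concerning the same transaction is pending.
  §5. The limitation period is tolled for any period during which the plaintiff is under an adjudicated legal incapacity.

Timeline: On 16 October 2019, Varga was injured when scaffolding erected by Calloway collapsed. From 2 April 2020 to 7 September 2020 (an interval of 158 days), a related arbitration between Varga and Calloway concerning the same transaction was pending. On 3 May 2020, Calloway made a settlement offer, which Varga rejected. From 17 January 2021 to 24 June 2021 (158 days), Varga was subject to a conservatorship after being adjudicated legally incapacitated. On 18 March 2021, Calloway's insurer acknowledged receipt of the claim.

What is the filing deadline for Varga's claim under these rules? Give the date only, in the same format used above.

The limitation period began to run on 16 October 2019.
The untolled deadline — 1 year after 16 October 2019 — is 16 October 2020.
The period was tolled for 158 days by the pending related arbitration (2 April 2020 to 7 September 2020), pushing the deadline to 23 March 2021.
The plaintiff's legal incapacity from 17 January 2021 to 24 June 2021 tolled the period for 158 days, extending the deadline to 28 August 2021.
The other events in the timeline have no effect on the limitation period under the stated rules.

28 August 2021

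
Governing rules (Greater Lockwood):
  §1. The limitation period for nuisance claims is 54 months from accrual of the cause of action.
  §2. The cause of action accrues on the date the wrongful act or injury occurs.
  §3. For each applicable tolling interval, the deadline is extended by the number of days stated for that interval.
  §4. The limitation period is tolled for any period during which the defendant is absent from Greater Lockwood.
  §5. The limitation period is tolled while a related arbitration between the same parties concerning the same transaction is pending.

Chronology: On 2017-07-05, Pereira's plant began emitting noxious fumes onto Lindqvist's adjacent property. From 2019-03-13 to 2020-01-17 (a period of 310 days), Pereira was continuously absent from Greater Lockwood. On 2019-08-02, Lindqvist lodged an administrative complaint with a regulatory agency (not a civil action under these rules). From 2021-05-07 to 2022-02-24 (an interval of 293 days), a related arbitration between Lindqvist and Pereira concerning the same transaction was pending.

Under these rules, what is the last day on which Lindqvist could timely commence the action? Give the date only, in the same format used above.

2023-08-31

The claim accrued on 2017-07-05, when the wrongful act occurred.
The untolled deadline — 54 months after 2017-07-05 — is 2022-01-05.
Because the defendant's absence from the jurisdiction ran from 2019-03-13 to 2020-01-17, the deadline is extended by 310 days to 2022-11-11.
Because the pending related arbitration ran from 2021-05-07 to 2022-02-24, the deadline is extended by 293 days to 2023-08-31.
None of the other events listed affects the running of the period under the stated rules.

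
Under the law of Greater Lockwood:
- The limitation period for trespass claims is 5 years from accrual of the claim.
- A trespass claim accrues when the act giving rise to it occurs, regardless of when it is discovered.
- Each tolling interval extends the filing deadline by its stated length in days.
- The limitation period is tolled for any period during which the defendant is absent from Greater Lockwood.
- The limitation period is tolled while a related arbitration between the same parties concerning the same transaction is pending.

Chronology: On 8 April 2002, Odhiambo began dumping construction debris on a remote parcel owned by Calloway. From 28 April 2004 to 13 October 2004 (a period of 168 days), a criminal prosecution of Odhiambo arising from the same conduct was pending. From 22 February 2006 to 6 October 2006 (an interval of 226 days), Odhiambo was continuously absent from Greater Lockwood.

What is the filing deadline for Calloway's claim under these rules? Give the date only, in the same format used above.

The claim accrued on 8 April 2002, the date of the act.
Adding the 5 years base period to 8 April 2002 gives a deadline of 8 April 2007, before any tolling.
The period was tolled for 226 days by the defendant's absence from the jurisdiction (22 February 2006 to 6 October 2006), pushing the deadline to 20 November 2007.
No stated provision tolls the period for a criminal prosecution, so the interval from 28 April 2004 to 13 October 2004 has no effect on the deadline.

20 November 2007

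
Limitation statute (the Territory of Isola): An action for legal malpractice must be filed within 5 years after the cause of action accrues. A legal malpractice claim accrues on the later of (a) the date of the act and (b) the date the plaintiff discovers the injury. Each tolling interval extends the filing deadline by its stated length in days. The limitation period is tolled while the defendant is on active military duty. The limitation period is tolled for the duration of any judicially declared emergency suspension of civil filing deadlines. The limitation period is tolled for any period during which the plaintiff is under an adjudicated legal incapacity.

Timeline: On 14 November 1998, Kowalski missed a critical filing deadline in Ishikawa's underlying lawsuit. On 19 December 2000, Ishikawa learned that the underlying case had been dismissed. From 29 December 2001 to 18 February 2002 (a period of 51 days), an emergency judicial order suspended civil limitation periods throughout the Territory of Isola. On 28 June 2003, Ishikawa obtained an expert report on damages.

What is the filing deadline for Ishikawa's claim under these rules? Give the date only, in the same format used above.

8 February 2006

Because discovery on 19 December 2000 post-dates the 14 November 1998 act, accrual under the later-of rule falls on 19 December 2000.
5 years from 19 December 2000 is 19 December 2005.
The period was tolled for 51 days by the emergency suspension of filing deadlines (29 December 2001 to 18 February 2002), pushing the deadline to 8 February 2006.
Nothing else in the chronology tolls or restarts the period.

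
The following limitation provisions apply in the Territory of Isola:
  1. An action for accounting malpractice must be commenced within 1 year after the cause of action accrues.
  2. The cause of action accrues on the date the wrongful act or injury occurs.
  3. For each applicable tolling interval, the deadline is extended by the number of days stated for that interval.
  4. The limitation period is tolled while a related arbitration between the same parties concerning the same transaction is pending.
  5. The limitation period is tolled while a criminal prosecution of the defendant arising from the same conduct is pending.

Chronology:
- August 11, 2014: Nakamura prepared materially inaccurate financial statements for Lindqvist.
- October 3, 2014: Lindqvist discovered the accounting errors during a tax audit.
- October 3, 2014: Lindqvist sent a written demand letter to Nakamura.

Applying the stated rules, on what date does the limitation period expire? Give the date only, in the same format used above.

August 11, 2015

Because the rule ties accrual to occurrence, the claim accrued on August 11, 2014, not on the October 3, 2014 discovery date.
The untolled deadline — 1 year after August 11, 2014 — is August 11, 2015.
None of the other events listed affects the running of the period under the stated rules.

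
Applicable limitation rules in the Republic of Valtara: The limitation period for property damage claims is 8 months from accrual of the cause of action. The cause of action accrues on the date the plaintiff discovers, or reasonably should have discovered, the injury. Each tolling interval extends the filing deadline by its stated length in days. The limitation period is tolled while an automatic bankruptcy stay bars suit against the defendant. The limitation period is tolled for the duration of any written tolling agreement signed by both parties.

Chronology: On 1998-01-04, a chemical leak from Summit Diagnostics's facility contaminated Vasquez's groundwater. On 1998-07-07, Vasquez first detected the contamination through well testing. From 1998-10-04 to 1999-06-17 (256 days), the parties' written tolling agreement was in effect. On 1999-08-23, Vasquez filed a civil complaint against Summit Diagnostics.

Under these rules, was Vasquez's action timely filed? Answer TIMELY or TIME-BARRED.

TIMELY

Under the discovery rule, the claim accrued on 1998-07-07, when Vasquez discovered the injury — not on the 1998-01-04 date of the underlying act.
8 months from 1998-07-07 is 1999-03-07.
The written tolling agreement from 1998-10-04 to 1999-06-17 tolled the period for 256 days, extending the deadline to 1999-11-18.
The 1999-08-23 filing precedes the 1999-11-18 deadline; the claim is timely.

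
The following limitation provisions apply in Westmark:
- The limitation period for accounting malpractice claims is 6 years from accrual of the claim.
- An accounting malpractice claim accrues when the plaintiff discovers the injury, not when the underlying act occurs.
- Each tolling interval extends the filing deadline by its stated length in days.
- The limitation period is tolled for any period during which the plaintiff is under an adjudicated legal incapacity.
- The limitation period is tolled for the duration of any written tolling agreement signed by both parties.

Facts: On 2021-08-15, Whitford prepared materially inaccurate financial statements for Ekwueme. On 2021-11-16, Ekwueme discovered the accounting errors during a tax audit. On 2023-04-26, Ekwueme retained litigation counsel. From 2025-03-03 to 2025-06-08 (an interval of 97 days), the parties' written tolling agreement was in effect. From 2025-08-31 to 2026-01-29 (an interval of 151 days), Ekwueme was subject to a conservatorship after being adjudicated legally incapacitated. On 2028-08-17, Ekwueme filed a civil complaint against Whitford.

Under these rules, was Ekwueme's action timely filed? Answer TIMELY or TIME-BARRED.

Under the discovery rule, the claim accrued on 2021-11-16, when Ekwueme discovered the injury — not on the 2021-08-15 date of the underlying act.
The untolled deadline — 6 years after 2021-11-16 — is 2027-11-16.
The period was tolled for 97 days by the written tolling agreement (2025-03-03 to 2025-06-08), pushing the deadline to 2028-02-21.
Because the plaintiff's legal incapacity ran from 2025-08-31 to 2026-01-29, the deadline is extended by 151 days to 2028-07-21.
None of the other events listed affects the running of the period under the stated rules.
Filing on 2028-08-17 missed the 2028-07-21 deadline — the action is time-barred.

TIME-BARRED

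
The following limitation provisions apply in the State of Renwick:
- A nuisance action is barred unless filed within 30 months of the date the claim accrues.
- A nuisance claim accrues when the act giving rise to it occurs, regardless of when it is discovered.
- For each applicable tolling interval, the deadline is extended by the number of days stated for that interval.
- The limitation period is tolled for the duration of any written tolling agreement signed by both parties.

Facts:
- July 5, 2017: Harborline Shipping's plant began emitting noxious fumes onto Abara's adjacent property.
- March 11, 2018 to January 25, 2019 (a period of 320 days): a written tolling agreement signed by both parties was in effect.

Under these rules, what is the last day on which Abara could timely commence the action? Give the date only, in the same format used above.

November 20, 2020

The limitation period began to run on July 5, 2017.
The untolled deadline — 30 months after July 5, 2017 — is January 5, 2020.
The period was tolled for 320 days by the written tolling agreement (March 11, 2018 to January 25, 2019), pushing the deadline to November 20, 2020.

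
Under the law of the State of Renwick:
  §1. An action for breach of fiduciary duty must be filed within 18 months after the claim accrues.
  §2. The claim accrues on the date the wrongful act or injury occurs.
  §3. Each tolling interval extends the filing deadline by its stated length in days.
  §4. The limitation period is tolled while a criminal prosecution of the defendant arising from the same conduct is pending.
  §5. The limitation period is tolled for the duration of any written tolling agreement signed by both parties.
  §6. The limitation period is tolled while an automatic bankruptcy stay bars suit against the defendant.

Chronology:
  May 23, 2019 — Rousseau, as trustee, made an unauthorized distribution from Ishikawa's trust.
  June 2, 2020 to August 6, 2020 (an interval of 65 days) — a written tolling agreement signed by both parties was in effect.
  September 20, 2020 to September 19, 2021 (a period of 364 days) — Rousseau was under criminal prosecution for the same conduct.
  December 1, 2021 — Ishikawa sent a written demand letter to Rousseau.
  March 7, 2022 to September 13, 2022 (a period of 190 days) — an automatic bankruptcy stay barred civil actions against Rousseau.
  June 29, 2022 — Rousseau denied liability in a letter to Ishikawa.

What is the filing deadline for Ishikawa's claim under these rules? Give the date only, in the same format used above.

The limitation period began to run on May 23, 2019.
18 months from May 23, 2019 is November 23, 2020.
The period was tolled for 65 days by the written tolling agreement (June 2, 2020 to August 6, 2020), pushing the deadline to January 27, 2021.
The pending criminal prosecution from September 20, 2020 to September 19, 2021 tolled the period for 364 days, extending the deadline to January 26, 2022.
The automatic bankruptcy stay from March 7, 2022 to September 13, 2022 began after the period had already run on January 26, 2022, so it has no tolling effect.
Nothing else in the chronology tolls or restarts the period.

January 26, 2022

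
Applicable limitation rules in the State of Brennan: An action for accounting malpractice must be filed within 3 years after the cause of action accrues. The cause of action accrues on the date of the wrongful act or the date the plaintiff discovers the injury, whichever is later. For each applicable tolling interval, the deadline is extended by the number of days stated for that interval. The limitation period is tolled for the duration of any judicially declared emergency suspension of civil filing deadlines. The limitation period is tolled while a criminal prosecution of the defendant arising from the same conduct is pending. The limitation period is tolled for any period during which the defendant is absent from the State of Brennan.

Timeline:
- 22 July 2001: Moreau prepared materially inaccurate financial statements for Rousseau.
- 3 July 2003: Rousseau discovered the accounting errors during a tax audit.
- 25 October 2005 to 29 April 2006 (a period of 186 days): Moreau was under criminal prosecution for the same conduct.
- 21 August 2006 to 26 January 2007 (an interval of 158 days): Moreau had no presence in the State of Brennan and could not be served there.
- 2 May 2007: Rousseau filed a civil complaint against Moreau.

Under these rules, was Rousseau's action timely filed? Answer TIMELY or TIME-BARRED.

TIMELY

The claim accrued on 3 July 2003 — the later of the 22 July 2001 act and the 3 July 2003 discovery.
The untolled deadline — 3 years after 3 July 2003 — is 3 July 2006.
Because the pending criminal prosecution ran from 25 October 2005 to 29 April 2006, the deadline is extended by 186 days to 5 January 2007.
The defendant's absence from the jurisdiction from 21 August 2006 to 26 January 2007 tolled the period for 158 days, extending the deadline to 12 June 2007.
The 2 May 2007 filing precedes the 12 June 2007 deadline; the claim is timely.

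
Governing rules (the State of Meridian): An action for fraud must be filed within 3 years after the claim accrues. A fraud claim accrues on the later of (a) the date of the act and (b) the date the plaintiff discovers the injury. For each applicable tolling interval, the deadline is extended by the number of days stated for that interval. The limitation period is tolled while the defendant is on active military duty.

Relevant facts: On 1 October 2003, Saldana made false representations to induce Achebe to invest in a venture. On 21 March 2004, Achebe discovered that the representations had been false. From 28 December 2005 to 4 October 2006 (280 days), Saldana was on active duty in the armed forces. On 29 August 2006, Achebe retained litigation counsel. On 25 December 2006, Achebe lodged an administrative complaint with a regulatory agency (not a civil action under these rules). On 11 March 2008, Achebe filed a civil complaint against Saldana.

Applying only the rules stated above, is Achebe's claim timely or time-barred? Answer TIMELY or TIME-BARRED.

TIME-BARRED

Taking the later of the act (1 October 2003) and discovery (21 March 2004), the claim accrued on 21 March 2004.
3 years from 21 March 2004 is 21 March 2007.
Because the defendant's active military service ran from 28 December 2005 to 4 October 2006, the deadline is extended by 280 days to 26 December 2007.
None of the other events listed affects the running of the period under the stated rules.
Filing on 11 March 2008 missed the 26 December 2007 deadline — the action is time-barred.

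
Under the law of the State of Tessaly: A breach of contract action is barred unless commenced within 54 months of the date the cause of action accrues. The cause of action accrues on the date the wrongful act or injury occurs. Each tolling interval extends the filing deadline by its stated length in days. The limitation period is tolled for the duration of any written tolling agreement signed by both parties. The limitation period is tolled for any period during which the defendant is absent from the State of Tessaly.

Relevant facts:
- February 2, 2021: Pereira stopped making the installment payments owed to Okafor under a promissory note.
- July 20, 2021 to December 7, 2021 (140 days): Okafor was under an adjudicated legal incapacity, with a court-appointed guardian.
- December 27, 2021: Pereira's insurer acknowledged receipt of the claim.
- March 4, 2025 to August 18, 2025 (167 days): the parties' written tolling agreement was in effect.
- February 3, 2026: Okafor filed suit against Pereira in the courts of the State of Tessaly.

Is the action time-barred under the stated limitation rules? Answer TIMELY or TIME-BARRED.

TIME-BARRED

The cause of action accrued on February 2, 2021, the date of the act.
The untolled deadline — 54 months after February 2, 2021 — is August 2, 2025.
The written tolling agreement from March 4, 2025 to August 18, 2025 tolled the period for 167 days, extending the deadline to January 16, 2026.
The plaintiff's legal incapacity from July 20, 2021 to December 7, 2021 does not toll the period, because no stated rule makes the plaintiff's incapacity a tolling event.
The other events in the timeline have no effect on the limitation period under the stated rules.
Okafor filed on February 3, 2026, after the January 16, 2026 deadline, so the action is time-barred.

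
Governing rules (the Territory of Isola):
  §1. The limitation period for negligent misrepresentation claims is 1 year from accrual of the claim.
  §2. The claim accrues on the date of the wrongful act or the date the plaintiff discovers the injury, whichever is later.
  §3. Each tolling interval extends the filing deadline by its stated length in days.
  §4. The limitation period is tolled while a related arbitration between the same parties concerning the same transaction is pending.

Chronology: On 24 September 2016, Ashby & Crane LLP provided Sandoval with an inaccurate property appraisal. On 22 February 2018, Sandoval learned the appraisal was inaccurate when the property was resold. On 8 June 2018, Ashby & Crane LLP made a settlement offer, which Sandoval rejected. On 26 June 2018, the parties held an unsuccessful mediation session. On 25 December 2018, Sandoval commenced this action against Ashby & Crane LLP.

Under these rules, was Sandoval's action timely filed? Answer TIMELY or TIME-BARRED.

Taking the later of the act (24 September 2016) and discovery (22 February 2018), the claim accrued on 22 February 2018.
Adding the 1 year base period to 22 February 2018 gives a deadline of 22 February 2019, before any tolling.
The other events in the timeline have no effect on the limitation period under the stated rules.
Sandoval filed on 25 December 2018, before the 22 February 2019 deadline, so the action is timely.

TIMELY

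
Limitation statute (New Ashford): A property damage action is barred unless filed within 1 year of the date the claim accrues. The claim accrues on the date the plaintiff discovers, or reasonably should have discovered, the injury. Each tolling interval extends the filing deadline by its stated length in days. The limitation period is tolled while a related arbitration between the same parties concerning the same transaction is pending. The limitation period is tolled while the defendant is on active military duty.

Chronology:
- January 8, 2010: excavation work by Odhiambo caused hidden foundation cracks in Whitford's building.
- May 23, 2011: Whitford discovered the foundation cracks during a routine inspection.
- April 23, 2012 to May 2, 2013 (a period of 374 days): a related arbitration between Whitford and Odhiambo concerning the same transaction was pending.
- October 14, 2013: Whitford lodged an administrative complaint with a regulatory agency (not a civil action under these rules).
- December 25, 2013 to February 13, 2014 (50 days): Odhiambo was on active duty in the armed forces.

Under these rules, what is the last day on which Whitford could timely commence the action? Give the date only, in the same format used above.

June 1, 2013

Accrual is tied to discovery, so the period began on May 23, 2011 rather than on January 8, 2010 when the act occurred.
The untolled deadline — 1 year after May 23, 2011 — is May 23, 2012.
The pending related arbitration from April 23, 2012 to May 2, 2013 tolled the period for 374 days, extending the deadline to June 1, 2013.
By the time the defendant's active military service began on December 25, 2013, the limitation period had already expired on June 1, 2013; that interval cannot revive it.
The other events in the timeline have no effect on the limitation period under the stated rules.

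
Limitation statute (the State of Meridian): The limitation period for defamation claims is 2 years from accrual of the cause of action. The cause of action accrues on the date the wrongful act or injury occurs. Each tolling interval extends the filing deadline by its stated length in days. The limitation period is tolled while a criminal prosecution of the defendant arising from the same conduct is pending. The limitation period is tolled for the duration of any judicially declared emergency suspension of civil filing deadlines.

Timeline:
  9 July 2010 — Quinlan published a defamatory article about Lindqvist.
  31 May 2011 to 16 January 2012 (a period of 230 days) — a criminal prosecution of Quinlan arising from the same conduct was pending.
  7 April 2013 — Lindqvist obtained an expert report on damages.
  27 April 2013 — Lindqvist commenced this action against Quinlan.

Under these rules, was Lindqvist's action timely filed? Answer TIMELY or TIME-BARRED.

TIME-BARRED

The claim accrued on 9 July 2010, when the wrongful act occurred.
The untolled deadline — 2 years after 9 July 2010 — is 9 July 2012.
The period was tolled for 230 days by the pending criminal prosecution (31 May 2011 to 16 January 2012), pushing the deadline to 24 February 2013.
The other events in the timeline have no effect on the limitation period under the stated rules.
Lindqvist filed on 27 April 2013, after the 24 February 2013 deadline, so the action is time-barred.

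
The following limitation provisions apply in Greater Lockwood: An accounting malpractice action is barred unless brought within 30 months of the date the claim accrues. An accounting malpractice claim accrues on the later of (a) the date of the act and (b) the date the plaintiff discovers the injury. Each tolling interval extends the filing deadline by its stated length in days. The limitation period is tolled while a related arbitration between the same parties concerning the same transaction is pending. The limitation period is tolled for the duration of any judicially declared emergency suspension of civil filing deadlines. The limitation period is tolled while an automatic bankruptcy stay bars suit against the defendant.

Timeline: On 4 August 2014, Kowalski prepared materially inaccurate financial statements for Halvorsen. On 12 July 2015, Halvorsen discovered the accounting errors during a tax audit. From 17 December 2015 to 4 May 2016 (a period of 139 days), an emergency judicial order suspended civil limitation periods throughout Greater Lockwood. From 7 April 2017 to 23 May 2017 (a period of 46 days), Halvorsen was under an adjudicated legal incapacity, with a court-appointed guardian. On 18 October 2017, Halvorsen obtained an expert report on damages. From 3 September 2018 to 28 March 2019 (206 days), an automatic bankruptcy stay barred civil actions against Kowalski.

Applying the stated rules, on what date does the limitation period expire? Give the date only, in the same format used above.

Taking the later of the act (4 August 2014) and discovery (12 July 2015), the claim accrued on 12 July 2015.
30 months from 12 July 2015 is 12 January 2018.
Because the emergency suspension of filing deadlines ran from 17 December 2015 to 4 May 2016, the deadline is extended by 139 days to 31 May 2018.
The automatic bankruptcy stay from 3 September 2018 to 28 March 2019 began after the period had already run on 31 May 2018, so it has no tolling effect.
No stated provision tolls the period for the plaintiff's incapacity, so the interval from 7 April 2017 to 23 May 2017 has no effect on the deadline.
None of the other events listed affects the running of the period under the stated rules.

31 May 2018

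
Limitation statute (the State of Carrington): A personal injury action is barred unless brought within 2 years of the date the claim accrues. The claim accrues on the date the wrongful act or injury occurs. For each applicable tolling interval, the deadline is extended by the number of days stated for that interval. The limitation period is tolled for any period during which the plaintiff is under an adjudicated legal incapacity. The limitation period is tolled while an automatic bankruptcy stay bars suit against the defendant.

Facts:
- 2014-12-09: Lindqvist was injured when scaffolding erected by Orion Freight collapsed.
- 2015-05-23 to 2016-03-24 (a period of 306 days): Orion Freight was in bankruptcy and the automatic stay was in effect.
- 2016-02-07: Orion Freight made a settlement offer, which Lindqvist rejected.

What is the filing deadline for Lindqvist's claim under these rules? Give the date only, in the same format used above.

2017-10-11

The claim accrued on 2014-12-09, when the wrongful act occurred.
2 years from 2014-12-09 is 2016-12-09.
The period was tolled for 306 days by the automatic bankruptcy stay (2015-05-23 to 2016-03-24), pushing the deadline to 2017-10-11.
Nothing else in the chronology tolls or restarts the period.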